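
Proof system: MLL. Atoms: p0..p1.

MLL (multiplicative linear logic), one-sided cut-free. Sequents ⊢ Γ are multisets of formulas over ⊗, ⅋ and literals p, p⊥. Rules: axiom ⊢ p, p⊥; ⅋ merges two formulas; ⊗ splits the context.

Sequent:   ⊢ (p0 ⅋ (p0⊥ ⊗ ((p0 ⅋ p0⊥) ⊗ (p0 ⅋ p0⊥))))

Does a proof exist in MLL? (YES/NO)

Derivation trace:
[⅋]  ⊢ (p0 ⅋ (p0⊥ ⊗ ((p0 ⅋ p0⊥) ⊗ (p0 ⅋ p0⊥))))
  [⊗]  ⊢ p0, (p0⊥ ⊗ ((p0 ⅋ p0⊥) ⊗ (p0 ⅋ p0⊥)))
    [Ax]  ⊢ p0, p0⊥
    [⊗]  ⊢ ((p0 ⅋ p0⊥) ⊗ (p0 ⅋ p0⊥))
      [⅋]  ⊢ (p0 ⅋ p0⊥)
        [Ax]  ⊢ p0, p0⊥
      [⅋]  ⊢ (p0 ⅋ p0⊥)
        [Ax]  ⊢ p0, p0⊥

Result: YES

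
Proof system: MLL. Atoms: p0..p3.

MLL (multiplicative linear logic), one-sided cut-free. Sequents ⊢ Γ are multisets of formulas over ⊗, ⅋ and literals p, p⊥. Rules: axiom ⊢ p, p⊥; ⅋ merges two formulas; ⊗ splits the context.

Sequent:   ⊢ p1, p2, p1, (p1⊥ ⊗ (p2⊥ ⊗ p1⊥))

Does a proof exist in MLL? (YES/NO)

Derivation (root first):
[⊗]  ⊢ p1, p2, p1, (p1⊥ ⊗ (p2⊥ ⊗ p1⊥))
  [Ax]  ⊢ p1, p1⊥
  [⊗]  ⊢ p2, p1, (p2⊥ ⊗ p1⊥)
    [Ax]  ⊢ p2, p2⊥
    [Ax]  ⊢ p1, p1⊥

Result: YES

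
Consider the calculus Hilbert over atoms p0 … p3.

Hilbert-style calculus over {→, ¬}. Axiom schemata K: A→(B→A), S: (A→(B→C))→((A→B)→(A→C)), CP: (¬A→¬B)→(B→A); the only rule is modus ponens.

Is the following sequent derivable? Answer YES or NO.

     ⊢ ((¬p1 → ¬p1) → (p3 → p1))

Truth-table refutation:
  v=0000: Γ:[] Δ:[((¬p1 → ¬p1) → (p3 → p1))=T] refutes=False
  v=0001: Γ:[] Δ:[((¬p1 → ¬p1) → (p3 → p1))=F] refutes=True  ← countermodel

Result: NO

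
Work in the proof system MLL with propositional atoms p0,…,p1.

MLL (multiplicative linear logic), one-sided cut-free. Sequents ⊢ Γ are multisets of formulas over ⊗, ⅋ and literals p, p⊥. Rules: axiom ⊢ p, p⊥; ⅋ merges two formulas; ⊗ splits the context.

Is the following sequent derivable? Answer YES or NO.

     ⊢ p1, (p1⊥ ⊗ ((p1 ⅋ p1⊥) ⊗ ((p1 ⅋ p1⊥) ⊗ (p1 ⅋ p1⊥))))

Derivation trace:
[⊗]  ⊢ p1, (p1⊥ ⊗ ((p1 ⅋ p1⊥) ⊗ ((p1 ⅋ p1⊥) ⊗ (p1 ⅋ p1⊥))))
  [Ax]  ⊢ p1, p1⊥
  [⊗]  ⊢ ((p1 ⅋ p1⊥) ⊗ ((p1 ⅋ p1⊥) ⊗ (p1 ⅋ p1⊥)))
    [⅋]  ⊢ (p1 ⅋ p1⊥)
      [Ax]  ⊢ p1, p1⊥
    [⊗]  ⊢ ((p1 ⅋ p1⊥) ⊗ (p1 ⅋ p1⊥))
      [⅋]  ⊢ (p1 ⅋ p1⊥)
        [Ax]  ⊢ p1, p1⊥
      [⅋]  ⊢ (p1 ⅋ p1⊥)
        [Ax]  ⊢ p1, p1⊥

Result: YES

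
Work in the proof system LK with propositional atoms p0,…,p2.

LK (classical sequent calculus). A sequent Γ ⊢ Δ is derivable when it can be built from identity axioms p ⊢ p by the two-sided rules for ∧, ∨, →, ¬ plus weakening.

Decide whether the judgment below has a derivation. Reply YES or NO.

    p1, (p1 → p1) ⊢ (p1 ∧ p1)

Derivation trace:
[→L] p1, (p1 → p1) ⊢ (p1 ∧ p1)
  [Ax] p1 ⊢ p1
  [∧R] p1 ⊢ (p1 ∧ p1)
    [Ax] p1 ⊢ p1
    [Ax] p1 ⊢ p1

Result: YES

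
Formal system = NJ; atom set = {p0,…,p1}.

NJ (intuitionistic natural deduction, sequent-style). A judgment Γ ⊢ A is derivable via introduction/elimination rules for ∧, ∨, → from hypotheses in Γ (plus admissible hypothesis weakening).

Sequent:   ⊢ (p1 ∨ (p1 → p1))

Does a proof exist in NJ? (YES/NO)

Proof tree:
[∨I₂]  ⊢ (p1 ∨ (p1 → p1))
  [→I]  ⊢ (p1 → p1)
    [Ax] p1 ⊢ p1

Result: YES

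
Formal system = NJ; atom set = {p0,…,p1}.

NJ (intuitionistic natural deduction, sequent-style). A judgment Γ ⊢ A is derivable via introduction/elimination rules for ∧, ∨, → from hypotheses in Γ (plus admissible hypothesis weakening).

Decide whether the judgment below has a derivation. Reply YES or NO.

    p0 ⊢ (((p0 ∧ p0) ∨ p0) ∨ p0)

Proof tree:
[∨I₁] p0 ⊢ (((p0 ∧ p0) ∨ p0) ∨ p0)
  [∨I₁] p0 ⊢ ((p0 ∧ p0) ∨ p0)
    [∧I] p0 ⊢ (p0 ∧ p0)
      [Ax] p0 ⊢ p0
      [Ax] p0 ⊢ p0

Result: YES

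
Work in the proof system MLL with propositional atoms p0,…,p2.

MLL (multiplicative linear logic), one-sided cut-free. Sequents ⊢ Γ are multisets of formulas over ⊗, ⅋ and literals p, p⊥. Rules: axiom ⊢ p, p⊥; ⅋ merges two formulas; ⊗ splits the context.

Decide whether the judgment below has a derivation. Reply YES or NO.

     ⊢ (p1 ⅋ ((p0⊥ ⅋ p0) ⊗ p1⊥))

Derivation trace:
[⅋]  ⊢ (p1 ⅋ ((p0⊥ ⅋ p0) ⊗ p1⊥))
  [⊗]  ⊢ p1, ((p0⊥ ⅋ p0) ⊗ p1⊥)
    [⅋]  ⊢ (p0⊥ ⅋ p0)
      [Ax]  ⊢ p0, p0⊥
    [Ax]  ⊢ p1, p1⊥

Result: YES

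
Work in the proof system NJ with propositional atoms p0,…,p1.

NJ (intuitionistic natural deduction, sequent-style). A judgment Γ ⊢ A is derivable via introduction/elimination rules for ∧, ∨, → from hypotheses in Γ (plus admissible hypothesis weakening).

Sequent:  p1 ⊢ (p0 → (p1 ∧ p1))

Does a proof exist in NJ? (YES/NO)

Derivation (root first):
[→I] p1 ⊢ (p0 → (p1 ∧ p1))
  [Wk] p1, p0 ⊢ (p1 ∧ p1)
    [∧I] p1 ⊢ (p1 ∧ p1)
      [Ax] p1 ⊢ p1
      [Ax] p1 ⊢ p1

Result: YES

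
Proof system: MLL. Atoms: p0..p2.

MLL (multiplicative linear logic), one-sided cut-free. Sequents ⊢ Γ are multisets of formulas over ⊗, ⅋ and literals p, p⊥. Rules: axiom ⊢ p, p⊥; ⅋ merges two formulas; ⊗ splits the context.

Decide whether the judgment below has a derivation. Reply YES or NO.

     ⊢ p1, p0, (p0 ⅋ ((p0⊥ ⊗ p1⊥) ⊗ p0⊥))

Derivation (root first):
[⅋]  ⊢ p1, p0, (p0 ⅋ ((p0⊥ ⊗ p1⊥) ⊗ p0⊥))
  [⊗]  ⊢ p0, p1, p0, ((p0⊥ ⊗ p1⊥) ⊗ p0⊥)
    [⊗]  ⊢ p0, p1, (p0⊥ ⊗ p1⊥)
      [Ax]  ⊢ p0, p0⊥
      [Ax]  ⊢ p1, p1⊥
    [Ax]  ⊢ p0, p0⊥

Result: YES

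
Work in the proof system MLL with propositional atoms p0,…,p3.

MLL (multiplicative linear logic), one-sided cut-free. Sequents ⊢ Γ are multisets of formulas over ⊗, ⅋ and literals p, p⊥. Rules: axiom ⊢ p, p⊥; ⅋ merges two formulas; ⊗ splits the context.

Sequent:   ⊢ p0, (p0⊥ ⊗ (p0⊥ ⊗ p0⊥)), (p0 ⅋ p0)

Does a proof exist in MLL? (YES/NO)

Derivation trace:
[⅋]  ⊢ p0, (p0⊥ ⊗ (p0⊥ ⊗ p0⊥)), (p0 ⅋ p0)
  [⊗]  ⊢ p0, p0, p0, (p0⊥ ⊗ (p0⊥ ⊗ p0⊥))
    [Ax]  ⊢ p0, p0⊥
    [⊗]  ⊢ p0, p0, (p0⊥ ⊗ p0⊥)
      [Ax]  ⊢ p0, p0⊥
      [Ax]  ⊢ p0, p0⊥

Result: YES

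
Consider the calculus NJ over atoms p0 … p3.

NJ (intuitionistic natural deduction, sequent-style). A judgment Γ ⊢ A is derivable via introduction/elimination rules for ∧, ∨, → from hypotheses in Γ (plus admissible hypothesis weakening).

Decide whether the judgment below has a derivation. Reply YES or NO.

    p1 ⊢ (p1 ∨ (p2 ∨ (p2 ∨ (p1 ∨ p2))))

Derivation trace:
[∨I₂] p1 ⊢ (p1 ∨ (p2 ∨ (p2 ∨ (p1 ∨ p2))))
  [∨I₂] p1 ⊢ (p2 ∨ (p2 ∨ (p1 ∨ p2)))
    [∨I₂] p1 ⊢ (p2 ∨ (p1 ∨ p2))
      [∨I₁] p1 ⊢ (p1 ∨ p2)
        [Ax] p1 ⊢ p1

Result: YES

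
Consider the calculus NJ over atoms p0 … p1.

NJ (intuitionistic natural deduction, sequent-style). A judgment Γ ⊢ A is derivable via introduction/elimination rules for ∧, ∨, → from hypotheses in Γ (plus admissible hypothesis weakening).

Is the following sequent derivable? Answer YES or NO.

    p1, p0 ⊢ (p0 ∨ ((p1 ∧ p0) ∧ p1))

Derivation trace:
[∨I₂] p1, p0 ⊢ (p0 ∨ ((p1 ∧ p0) ∧ p1))
  [∧I] p1, p0 ⊢ ((p1 ∧ p0) ∧ p1)
    [∧I] p1, p0 ⊢ (p1 ∧ p0)
      [Ax] p1 ⊢ p1
      [Ax] p0 ⊢ p0
    [Ax] p1 ⊢ p1

Result: YES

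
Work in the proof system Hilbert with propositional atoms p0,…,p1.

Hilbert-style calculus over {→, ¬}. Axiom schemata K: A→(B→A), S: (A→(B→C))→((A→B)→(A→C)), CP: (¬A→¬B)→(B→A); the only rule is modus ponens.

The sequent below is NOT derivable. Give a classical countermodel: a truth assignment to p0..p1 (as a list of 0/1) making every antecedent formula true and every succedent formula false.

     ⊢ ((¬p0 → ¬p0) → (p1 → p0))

Search for a countermodel by truth-table:
  v=00: Γ:[] Δ:[((¬p0 → ¬p0) → (p1 → p0))=T] refutes=False
  v=01: Γ:[] Δ:[((¬p0 → ¬p0) → (p1 → p0))=F] refutes=True  ← countermodel

Result: [0, 1]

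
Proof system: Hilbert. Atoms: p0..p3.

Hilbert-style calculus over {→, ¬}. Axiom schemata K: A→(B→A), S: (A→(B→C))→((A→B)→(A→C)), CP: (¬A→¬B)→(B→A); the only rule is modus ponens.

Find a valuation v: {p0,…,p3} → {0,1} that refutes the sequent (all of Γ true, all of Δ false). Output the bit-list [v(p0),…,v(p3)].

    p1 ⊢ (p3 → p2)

Search for a countermodel by truth-table:
  v=0000: Γ:[p1=F] Δ:[(p3 → p2)=T] refutes=False
  v=0001: Γ:[p1=F] Δ:[(p3 → p2)=F] refutes=False
  v=0010: Γ:[p1=F] Δ:[(p3 → p2)=T] refutes=False
  v=0011: Γ:[p1=F] Δ:[(p3 → p2)=T] refutes=False
  v=0100: Γ:[p1=T] Δ:[(p3 → p2)=T] refutes=False
  v=0101: Γ:[p1=T] Δ:[(p3 → p2)=F] refutes=True  ← countermodel

Result: [0, 1, 0, 1]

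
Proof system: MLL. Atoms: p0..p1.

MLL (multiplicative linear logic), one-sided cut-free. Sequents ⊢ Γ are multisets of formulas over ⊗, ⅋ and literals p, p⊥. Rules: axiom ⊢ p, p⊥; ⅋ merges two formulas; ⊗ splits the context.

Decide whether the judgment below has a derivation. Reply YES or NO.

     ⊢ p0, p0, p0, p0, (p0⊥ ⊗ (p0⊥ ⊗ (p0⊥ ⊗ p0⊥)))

Derivation (root first):
[⊗]  ⊢ p0, p0, p0, p0, (p0⊥ ⊗ (p0⊥ ⊗ (p0⊥ ⊗ p0⊥)))
  [Ax]  ⊢ p0, p0⊥
  [⊗]  ⊢ p0, p0, p0, (p0⊥ ⊗ (p0⊥ ⊗ p0⊥))
    [Ax]  ⊢ p0, p0⊥
    [⊗]  ⊢ p0, p0, (p0⊥ ⊗ p0⊥)
      [Ax]  ⊢ p0, p0⊥
      [Ax]  ⊢ p0, p0⊥

Result: YES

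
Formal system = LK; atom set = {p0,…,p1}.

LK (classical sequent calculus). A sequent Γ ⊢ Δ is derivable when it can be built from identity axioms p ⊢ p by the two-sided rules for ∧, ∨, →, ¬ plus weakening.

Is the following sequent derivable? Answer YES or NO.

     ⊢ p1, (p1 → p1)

Derivation trace:
[→R]  ⊢ p1, (p1 → p1)
  [WR] p1 ⊢ p1, p1
    [Ax] p1 ⊢ p1

Result: YES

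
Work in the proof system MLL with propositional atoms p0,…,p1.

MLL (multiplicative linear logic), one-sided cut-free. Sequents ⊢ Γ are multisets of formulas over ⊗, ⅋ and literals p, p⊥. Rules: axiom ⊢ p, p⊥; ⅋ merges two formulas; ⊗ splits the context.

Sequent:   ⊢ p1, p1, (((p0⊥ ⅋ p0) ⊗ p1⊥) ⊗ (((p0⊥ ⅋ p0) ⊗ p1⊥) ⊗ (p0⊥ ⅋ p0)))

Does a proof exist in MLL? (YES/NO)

Proof tree:
[⊗]  ⊢ p1, p1, (((p0⊥ ⅋ p0) ⊗ p1⊥) ⊗ (((p0⊥ ⅋ p0) ⊗ p1⊥) ⊗ (p0⊥ ⅋ p0)))
  [⊗]  ⊢ p1, ((p0⊥ ⅋ p0) ⊗ p1⊥)
    [⅋]  ⊢ (p0⊥ ⅋ p0)
      [Ax]  ⊢ p0, p0⊥
    [Ax]  ⊢ p1, p1⊥
  [⊗]  ⊢ p1, (((p0⊥ ⅋ p0) ⊗ p1⊥) ⊗ (p0⊥ ⅋ p0))
    [⊗]  ⊢ p1, ((p0⊥ ⅋ p0) ⊗ p1⊥)
      [⅋]  ⊢ (p0⊥ ⅋ p0)
        [Ax]  ⊢ p0, p0⊥
      [Ax]  ⊢ p1, p1⊥
    [⅋]  ⊢ (p0⊥ ⅋ p0)
      [Ax]  ⊢ p0, p0⊥

Result: YES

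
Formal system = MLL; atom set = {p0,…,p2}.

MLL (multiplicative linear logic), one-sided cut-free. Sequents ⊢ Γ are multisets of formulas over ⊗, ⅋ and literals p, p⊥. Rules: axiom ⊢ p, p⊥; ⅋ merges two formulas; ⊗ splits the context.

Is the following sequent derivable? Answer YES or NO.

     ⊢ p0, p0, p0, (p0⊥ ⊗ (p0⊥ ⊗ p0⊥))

Derivation trace:
[⊗]  ⊢ p0, p0, p0, (p0⊥ ⊗ (p0⊥ ⊗ p0⊥))
  [Ax]  ⊢ p0, p0⊥
  [⊗]  ⊢ p0, p0, (p0⊥ ⊗ p0⊥)
    [Ax]  ⊢ p0, p0⊥
    [Ax]  ⊢ p0, p0⊥

Result: YES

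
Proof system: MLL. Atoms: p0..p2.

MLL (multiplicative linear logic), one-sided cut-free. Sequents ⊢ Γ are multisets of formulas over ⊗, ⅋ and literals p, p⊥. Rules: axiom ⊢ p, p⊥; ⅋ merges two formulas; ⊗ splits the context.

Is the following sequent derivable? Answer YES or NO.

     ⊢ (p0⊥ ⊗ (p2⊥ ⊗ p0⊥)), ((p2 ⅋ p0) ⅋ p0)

Derivation trace:
[⅋]  ⊢ (p0⊥ ⊗ (p2⊥ ⊗ p0⊥)), ((p2 ⅋ p0) ⅋ p0)
  [⅋]  ⊢ p0, (p0⊥ ⊗ (p2⊥ ⊗ p0⊥)), (p2 ⅋ p0)
    [⊗]  ⊢ p0, p2, p0, (p0⊥ ⊗ (p2⊥ ⊗ p0⊥))
      [Ax]  ⊢ p0, p0⊥
      [⊗]  ⊢ p2, p0, (p2⊥ ⊗ p0⊥)
        [Ax]  ⊢ p2, p2⊥
        [Ax]  ⊢ p0, p0⊥

Result: YES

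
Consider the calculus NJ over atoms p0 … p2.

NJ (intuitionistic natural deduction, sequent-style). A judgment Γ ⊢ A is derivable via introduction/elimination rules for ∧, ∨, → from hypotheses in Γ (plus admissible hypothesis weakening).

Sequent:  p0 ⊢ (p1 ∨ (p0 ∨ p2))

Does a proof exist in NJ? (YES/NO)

Proof tree:
[∨I₂] p0 ⊢ (p1 ∨ (p0 ∨ p2))
  [∨I₁] p0 ⊢ (p0 ∨ p2)
    [Ax] p0 ⊢ p0

Result: YES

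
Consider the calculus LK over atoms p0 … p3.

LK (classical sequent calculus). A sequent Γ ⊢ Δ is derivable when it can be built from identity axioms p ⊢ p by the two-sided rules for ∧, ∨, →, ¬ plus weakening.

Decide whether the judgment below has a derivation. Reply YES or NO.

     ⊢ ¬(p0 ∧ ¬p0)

Derivation (root first):
[¬R]  ⊢ ¬(p0 ∧ ¬p0)
  [∧L] (p0 ∧ ¬p0) ⊢ 
    [¬L] p0, ¬p0 ⊢ 
      [Ax] p0 ⊢ p0

Result: YES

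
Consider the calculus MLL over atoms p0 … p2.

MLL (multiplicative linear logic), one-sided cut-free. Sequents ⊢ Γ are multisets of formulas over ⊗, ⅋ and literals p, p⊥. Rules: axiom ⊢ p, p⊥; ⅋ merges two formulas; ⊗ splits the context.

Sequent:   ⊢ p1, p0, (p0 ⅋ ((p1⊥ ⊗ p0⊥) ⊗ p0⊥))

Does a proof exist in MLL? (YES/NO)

Derivation (root first):
[⅋]  ⊢ p1, p0, (p0 ⅋ ((p1⊥ ⊗ p0⊥) ⊗ p0⊥))
  [⊗]  ⊢ p1, p0, p0, ((p1⊥ ⊗ p0⊥) ⊗ p0⊥)
    [⊗]  ⊢ p1, p0, (p1⊥ ⊗ p0⊥)
      [Ax]  ⊢ p1, p1⊥
      [Ax]  ⊢ p0, p0⊥
    [Ax]  ⊢ p0, p0⊥

Result: YES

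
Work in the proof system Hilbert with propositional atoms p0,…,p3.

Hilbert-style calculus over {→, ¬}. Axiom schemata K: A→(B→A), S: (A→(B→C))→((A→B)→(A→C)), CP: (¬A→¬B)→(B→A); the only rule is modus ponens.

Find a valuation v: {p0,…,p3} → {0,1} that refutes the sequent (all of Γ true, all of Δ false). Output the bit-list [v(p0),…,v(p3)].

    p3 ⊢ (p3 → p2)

Search for a countermodel by truth-table:
  v=0000: Γ:[p3=F] Δ:[(p3 → p2)=T] refutes=False
  v=0001: Γ:[p3=T] Δ:[(p3 → p2)=F] refutes=True  ← countermodel

Result: [0, 0, 0, 1]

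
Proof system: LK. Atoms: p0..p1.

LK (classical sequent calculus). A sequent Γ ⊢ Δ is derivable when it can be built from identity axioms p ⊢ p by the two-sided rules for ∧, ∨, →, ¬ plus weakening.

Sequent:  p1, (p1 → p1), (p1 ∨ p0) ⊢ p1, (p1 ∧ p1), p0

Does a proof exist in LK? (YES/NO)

Derivation trace:
[∨L] p1, (p1 → p1), (p1 ∨ p0) ⊢ p1, (p1 ∧ p1), p0
  [WR] p1 ⊢ p1, p0, p1
    [WR] p1 ⊢ p1, p0
      [Ax] p1 ⊢ p1
  [WL] p1, (p1 → p1), p0 ⊢ (p1 ∧ p1)
    [∧R] p1, (p1 → p1) ⊢ (p1 ∧ p1)
      [→L] p1, (p1 → p1) ⊢ p1
        [Ax] p1 ⊢ p1
        [Ax] p1 ⊢ p1
      [Ax] p1 ⊢ p1

Result: YES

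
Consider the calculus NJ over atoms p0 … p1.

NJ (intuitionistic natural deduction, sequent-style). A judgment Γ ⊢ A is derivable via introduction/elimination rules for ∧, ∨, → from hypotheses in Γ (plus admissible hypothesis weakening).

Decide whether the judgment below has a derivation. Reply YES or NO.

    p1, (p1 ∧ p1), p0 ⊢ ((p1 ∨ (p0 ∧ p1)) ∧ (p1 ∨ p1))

Derivation (root first):
[∧I] p1, (p1 ∧ p1), p0 ⊢ ((p1 ∨ (p0 ∧ p1)) ∧ (p1 ∨ p1))
  [∨I₂] p1, (p1 ∧ p1), p0 ⊢ (p1 ∨ (p0 ∧ p1))
    [∧I] p1, (p1 ∧ p1), p0 ⊢ (p0 ∧ p1)
      [Ax] p0 ⊢ p0
      [Wk] p1, (p1 ∧ p1) ⊢ p1
        [Ax] p1 ⊢ p1
  [∨I₂] p1 ⊢ (p1 ∨ p1)
    [Ax] p1 ⊢ p1

Result: YES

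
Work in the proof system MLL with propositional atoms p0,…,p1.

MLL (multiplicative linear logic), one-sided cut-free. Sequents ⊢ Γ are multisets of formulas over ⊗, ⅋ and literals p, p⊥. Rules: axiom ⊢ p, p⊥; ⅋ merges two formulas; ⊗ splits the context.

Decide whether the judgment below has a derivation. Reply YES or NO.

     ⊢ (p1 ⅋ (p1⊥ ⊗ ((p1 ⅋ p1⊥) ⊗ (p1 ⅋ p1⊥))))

Derivation trace:
[⅋]  ⊢ (p1 ⅋ (p1⊥ ⊗ ((p1 ⅋ p1⊥) ⊗ (p1 ⅋ p1⊥))))
  [⊗]  ⊢ p1, (p1⊥ ⊗ ((p1 ⅋ p1⊥) ⊗ (p1 ⅋ p1⊥)))
    [Ax]  ⊢ p1, p1⊥
    [⊗]  ⊢ ((p1 ⅋ p1⊥) ⊗ (p1 ⅋ p1⊥))
      [⅋]  ⊢ (p1 ⅋ p1⊥)
        [Ax]  ⊢ p1, p1⊥
      [⅋]  ⊢ (p1 ⅋ p1⊥)
        [Ax]  ⊢ p1, p1⊥

Result: YES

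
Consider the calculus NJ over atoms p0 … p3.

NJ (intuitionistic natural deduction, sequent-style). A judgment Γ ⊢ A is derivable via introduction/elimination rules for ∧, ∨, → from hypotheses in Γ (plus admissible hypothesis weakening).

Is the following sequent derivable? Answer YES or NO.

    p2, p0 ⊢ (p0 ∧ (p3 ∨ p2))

Proof tree:
[∧I] p2, p0 ⊢ (p0 ∧ (p3 ∨ p2))
  [Ax] p0 ⊢ p0
  [∨I₂] p2 ⊢ (p3 ∨ p2)
    [Ax] p2 ⊢ p2

Result: YES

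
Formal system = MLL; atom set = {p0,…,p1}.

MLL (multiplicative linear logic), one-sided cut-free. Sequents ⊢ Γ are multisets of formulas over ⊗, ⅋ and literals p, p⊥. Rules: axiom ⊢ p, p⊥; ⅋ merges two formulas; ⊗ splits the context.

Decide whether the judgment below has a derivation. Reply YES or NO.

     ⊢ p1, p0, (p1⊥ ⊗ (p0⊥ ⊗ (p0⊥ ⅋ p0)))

Proof tree:
[⊗]  ⊢ p1, p0, (p1⊥ ⊗ (p0⊥ ⊗ (p0⊥ ⅋ p0)))
  [Ax]  ⊢ p1, p1⊥
  [⊗]  ⊢ p0, (p0⊥ ⊗ (p0⊥ ⅋ p0))
    [Ax]  ⊢ p0, p0⊥
    [⅋]  ⊢ (p0⊥ ⅋ p0)
      [Ax]  ⊢ p0, p0⊥

Result: YES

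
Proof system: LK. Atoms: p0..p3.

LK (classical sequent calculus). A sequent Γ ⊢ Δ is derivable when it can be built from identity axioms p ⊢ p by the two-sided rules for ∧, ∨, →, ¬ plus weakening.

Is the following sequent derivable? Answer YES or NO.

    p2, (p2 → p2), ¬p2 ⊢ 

Derivation trace:
[¬L] p2, (p2 → p2), ¬p2 ⊢ 
  [→L] p2, (p2 → p2) ⊢ p2
    [Ax] p2 ⊢ p2
    [Ax] p2 ⊢ p2

Result: YES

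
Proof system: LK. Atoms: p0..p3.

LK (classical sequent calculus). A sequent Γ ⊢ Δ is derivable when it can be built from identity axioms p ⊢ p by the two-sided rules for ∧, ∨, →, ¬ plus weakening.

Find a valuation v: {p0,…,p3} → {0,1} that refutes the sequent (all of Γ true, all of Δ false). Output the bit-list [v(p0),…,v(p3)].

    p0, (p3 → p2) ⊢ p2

Enumerate valuations to refute Γ ⊢ Δ:
  v=0000: Γ:[p0=F, (p3 → p2)=T] Δ:[p2=F] refutes=False
  v=0001: Γ:[p0=F, (p3 → p2)=F] Δ:[p2=F] refutes=False
  v=0010: Γ:[p0=F, (p3 → p2)=T] Δ:[p2=T] refutes=False
  v=0011: Γ:[p0=F, (p3 → p2)=T] Δ:[p2=T] refutes=False
  v=0100: Γ:[p0=F, (p3 → p2)=T] Δ:[p2=F] refutes=False
  v=0101: Γ:[p0=F, (p3 → p2)=F] Δ:[p2=F] refutes=False
  v=0110: Γ:[p0=F, (p3 → p2)=T] Δ:[p2=T] refutes=False
  v=0111: Γ:[p0=F, (p3 → p2)=T] Δ:[p2=T] refutes=False
  v=1000: Γ:[p0=T, (p3 → p2)=T] Δ:[p2=F] refutes=True  ← countermodel

Result: [1, 0, 0, 0]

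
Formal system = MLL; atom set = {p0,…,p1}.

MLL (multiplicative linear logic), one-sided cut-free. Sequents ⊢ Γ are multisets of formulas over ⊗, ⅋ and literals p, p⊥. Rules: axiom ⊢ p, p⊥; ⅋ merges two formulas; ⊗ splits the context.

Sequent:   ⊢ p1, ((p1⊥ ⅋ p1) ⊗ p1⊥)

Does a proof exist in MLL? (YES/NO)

Derivation (root first):
[⊗]  ⊢ p1, ((p1⊥ ⅋ p1) ⊗ p1⊥)
  [⅋]  ⊢ (p1⊥ ⅋ p1)
    [Ax]  ⊢ p1, p1⊥
  [Ax]  ⊢ p1, p1⊥

Result: YES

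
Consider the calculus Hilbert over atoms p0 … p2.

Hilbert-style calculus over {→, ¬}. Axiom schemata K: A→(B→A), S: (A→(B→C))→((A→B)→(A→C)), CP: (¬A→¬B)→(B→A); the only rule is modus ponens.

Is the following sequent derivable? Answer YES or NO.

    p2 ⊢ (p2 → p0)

Enumerate valuations to refute Γ ⊢ Δ:
  v=000: Γ:[p2=F] Δ:[(p2 → p0)=T] refutes=False
  v=001: Γ:[p2=T] Δ:[(p2 → p0)=F] refutes=True  ← countermodel

Result: NO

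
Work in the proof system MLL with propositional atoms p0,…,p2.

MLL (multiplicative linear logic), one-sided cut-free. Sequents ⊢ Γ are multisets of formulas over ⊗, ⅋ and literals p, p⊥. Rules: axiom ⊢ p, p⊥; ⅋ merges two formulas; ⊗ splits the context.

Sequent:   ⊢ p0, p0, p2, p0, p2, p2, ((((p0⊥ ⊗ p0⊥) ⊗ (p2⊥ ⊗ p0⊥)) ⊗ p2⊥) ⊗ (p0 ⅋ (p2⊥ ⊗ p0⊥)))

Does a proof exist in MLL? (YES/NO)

Derivation trace:
[⊗]  ⊢ p0, p0, p2, p0, p2, p2, ((((p0⊥ ⊗ p0⊥) ⊗ (p2⊥ ⊗ p0⊥)) ⊗ p2⊥) ⊗ (p0 ⅋ (p2⊥ ⊗ p0⊥)))
  [⊗]  ⊢ p0, p0, p2, p0, p2, (((p0⊥ ⊗ p0⊥) ⊗ (p2⊥ ⊗ p0⊥)) ⊗ p2⊥)
    [⊗]  ⊢ p0, p0, p2, p0, ((p0⊥ ⊗ p0⊥) ⊗ (p2⊥ ⊗ p0⊥))
      [⊗]  ⊢ p0, p0, (p0⊥ ⊗ p0⊥)
        [Ax]  ⊢ p0, p0⊥
        [Ax]  ⊢ p0, p0⊥
      [⊗]  ⊢ p2, p0, (p2⊥ ⊗ p0⊥)
        [Ax]  ⊢ p2, p2⊥
        [Ax]  ⊢ p0, p0⊥
    [Ax]  ⊢ p2, p2⊥
  [⅋]  ⊢ p2, (p0 ⅋ (p2⊥ ⊗ p0⊥))
    [⊗]  ⊢ p2, p0, (p2⊥ ⊗ p0⊥)
      [Ax]  ⊢ p2, p2⊥
      [Ax]  ⊢ p0, p0⊥

Result: YES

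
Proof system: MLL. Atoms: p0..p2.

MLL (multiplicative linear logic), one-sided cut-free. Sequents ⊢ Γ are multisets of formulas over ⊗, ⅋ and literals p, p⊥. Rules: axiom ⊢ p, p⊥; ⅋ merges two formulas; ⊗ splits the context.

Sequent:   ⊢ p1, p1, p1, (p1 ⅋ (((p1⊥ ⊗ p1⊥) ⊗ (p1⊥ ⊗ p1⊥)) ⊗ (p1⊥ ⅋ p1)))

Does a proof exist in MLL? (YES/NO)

Derivation trace:
[⅋]  ⊢ p1, p1, p1, (p1 ⅋ (((p1⊥ ⊗ p1⊥) ⊗ (p1⊥ ⊗ p1⊥)) ⊗ (p1⊥ ⅋ p1)))
  [⊗]  ⊢ p1, p1, p1, p1, (((p1⊥ ⊗ p1⊥) ⊗ (p1⊥ ⊗ p1⊥)) ⊗ (p1⊥ ⅋ p1))
    [⊗]  ⊢ p1, p1, p1, p1, ((p1⊥ ⊗ p1⊥) ⊗ (p1⊥ ⊗ p1⊥))
      [⊗]  ⊢ p1, p1, (p1⊥ ⊗ p1⊥)
        [Ax]  ⊢ p1, p1⊥
        [Ax]  ⊢ p1, p1⊥
      [⊗]  ⊢ p1, p1, (p1⊥ ⊗ p1⊥)
        [Ax]  ⊢ p1, p1⊥
        [Ax]  ⊢ p1, p1⊥
    [⅋]  ⊢ (p1⊥ ⅋ p1)
      [Ax]  ⊢ p1, p1⊥

Result: YES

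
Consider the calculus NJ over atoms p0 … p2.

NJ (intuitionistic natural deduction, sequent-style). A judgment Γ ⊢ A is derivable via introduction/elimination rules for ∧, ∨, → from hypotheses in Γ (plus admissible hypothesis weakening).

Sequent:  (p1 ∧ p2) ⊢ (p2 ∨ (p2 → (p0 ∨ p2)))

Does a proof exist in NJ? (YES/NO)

Derivation (root first):
[∨I₂] (p1 ∧ p2) ⊢ (p2 ∨ (p2 → (p0 ∨ p2)))
  [Wk] (p1 ∧ p2) ⊢ (p2 → (p0 ∨ p2))
    [→I]  ⊢ (p2 → (p0 ∨ p2))
      [∨I₂] p2 ⊢ (p0 ∨ p2)
        [Ax] p2 ⊢ p2

Result: YES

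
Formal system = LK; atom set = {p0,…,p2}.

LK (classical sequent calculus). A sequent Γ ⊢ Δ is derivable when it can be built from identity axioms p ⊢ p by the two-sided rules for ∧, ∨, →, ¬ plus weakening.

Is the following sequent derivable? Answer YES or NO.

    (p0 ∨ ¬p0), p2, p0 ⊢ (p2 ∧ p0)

Derivation trace:
[∧R] (p0 ∨ ¬p0), p2, p0 ⊢ (p2 ∧ p0)
  [Ax] p2 ⊢ p2
  [∨L] p0, (p0 ∨ ¬p0) ⊢ p0
    [Ax] p0 ⊢ p0
    [¬L] p0, p0, ¬p0 ⊢ 
      [WL] p0, p0 ⊢ p0
        [Ax] p0 ⊢ p0

Result: YES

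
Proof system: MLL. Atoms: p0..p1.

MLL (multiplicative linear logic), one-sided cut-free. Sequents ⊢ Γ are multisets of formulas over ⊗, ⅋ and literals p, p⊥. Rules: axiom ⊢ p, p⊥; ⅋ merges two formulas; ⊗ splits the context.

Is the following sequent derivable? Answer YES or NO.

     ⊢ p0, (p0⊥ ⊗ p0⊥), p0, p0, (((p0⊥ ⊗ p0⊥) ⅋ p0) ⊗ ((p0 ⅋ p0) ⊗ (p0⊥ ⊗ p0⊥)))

Derivation trace:
[⊗]  ⊢ p0, (p0⊥ ⊗ p0⊥), p0, p0, (((p0⊥ ⊗ p0⊥) ⅋ p0) ⊗ ((p0 ⅋ p0) ⊗ (p0⊥ ⊗ p0⊥)))
  [⅋]  ⊢ p0, ((p0⊥ ⊗ p0⊥) ⅋ p0)
    [⊗]  ⊢ p0, p0, (p0⊥ ⊗ p0⊥)
      [Ax]  ⊢ p0, p0⊥
      [Ax]  ⊢ p0, p0⊥
  [⊗]  ⊢ (p0⊥ ⊗ p0⊥), p0, p0, ((p0 ⅋ p0) ⊗ (p0⊥ ⊗ p0⊥))
    [⅋]  ⊢ (p0⊥ ⊗ p0⊥), (p0 ⅋ p0)
      [⊗]  ⊢ p0, p0, (p0⊥ ⊗ p0⊥)
        [Ax]  ⊢ p0, p0⊥
        [Ax]  ⊢ p0, p0⊥
    [⊗]  ⊢ p0, p0, (p0⊥ ⊗ p0⊥)
      [Ax]  ⊢ p0, p0⊥
      [Ax]  ⊢ p0, p0⊥

Result: YES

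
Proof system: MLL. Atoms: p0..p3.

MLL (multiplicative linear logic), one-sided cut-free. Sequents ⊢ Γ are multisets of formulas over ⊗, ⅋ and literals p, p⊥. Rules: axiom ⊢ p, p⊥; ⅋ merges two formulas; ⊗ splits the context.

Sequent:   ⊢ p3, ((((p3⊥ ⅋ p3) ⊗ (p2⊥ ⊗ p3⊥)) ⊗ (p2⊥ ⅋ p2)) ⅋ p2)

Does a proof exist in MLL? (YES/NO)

Derivation (root first):
[⅋]  ⊢ p3, ((((p3⊥ ⅋ p3) ⊗ (p2⊥ ⊗ p3⊥)) ⊗ (p2⊥ ⅋ p2)) ⅋ p2)
  [⊗]  ⊢ p2, p3, (((p3⊥ ⅋ p3) ⊗ (p2⊥ ⊗ p3⊥)) ⊗ (p2⊥ ⅋ p2))
    [⊗]  ⊢ p2, p3, ((p3⊥ ⅋ p3) ⊗ (p2⊥ ⊗ p3⊥))
      [⅋]  ⊢ (p3⊥ ⅋ p3)
        [Ax]  ⊢ p3, p3⊥
      [⊗]  ⊢ p2, p3, (p2⊥ ⊗ p3⊥)
        [Ax]  ⊢ p2, p2⊥
        [Ax]  ⊢ p3, p3⊥
    [⅋]  ⊢ (p2⊥ ⅋ p2)
      [Ax]  ⊢ p2, p2⊥

Result: YES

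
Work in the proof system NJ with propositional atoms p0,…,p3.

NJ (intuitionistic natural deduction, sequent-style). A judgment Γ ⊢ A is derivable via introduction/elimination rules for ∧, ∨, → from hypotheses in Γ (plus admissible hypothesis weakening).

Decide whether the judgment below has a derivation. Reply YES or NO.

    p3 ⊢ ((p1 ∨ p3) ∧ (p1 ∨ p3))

Derivation trace:
[∧I] p3 ⊢ ((p1 ∨ p3) ∧ (p1 ∨ p3))
  [∨I₂] p3 ⊢ (p1 ∨ p3)
    [Ax] p3 ⊢ p3
  [∨I₂] p3 ⊢ (p1 ∨ p3)
    [Ax] p3 ⊢ p3

Result: YES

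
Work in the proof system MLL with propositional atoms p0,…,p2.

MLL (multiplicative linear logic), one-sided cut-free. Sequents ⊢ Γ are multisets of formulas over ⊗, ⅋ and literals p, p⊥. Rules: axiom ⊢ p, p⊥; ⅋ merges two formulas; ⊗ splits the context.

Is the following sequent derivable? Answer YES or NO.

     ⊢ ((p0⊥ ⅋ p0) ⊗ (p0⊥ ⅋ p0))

Proof tree:
[⊗]  ⊢ ((p0⊥ ⅋ p0) ⊗ (p0⊥ ⅋ p0))
  [⅋]  ⊢ (p0⊥ ⅋ p0)
    [Ax]  ⊢ p0, p0⊥
  [⅋]  ⊢ (p0⊥ ⅋ p0)
    [Ax]  ⊢ p0, p0⊥

Result: YES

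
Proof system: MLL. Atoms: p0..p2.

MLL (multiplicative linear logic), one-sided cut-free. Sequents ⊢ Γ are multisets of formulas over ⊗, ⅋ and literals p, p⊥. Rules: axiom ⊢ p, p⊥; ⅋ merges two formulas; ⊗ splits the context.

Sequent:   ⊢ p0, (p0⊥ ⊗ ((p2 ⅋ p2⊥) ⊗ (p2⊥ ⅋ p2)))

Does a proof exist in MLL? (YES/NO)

Derivation (root first):
[⊗]  ⊢ p0, (p0⊥ ⊗ ((p2 ⅋ p2⊥) ⊗ (p2⊥ ⅋ p2)))
  [Ax]  ⊢ p0, p0⊥
  [⊗]  ⊢ ((p2 ⅋ p2⊥) ⊗ (p2⊥ ⅋ p2))
    [⅋]  ⊢ (p2 ⅋ p2⊥)
      [Ax]  ⊢ p2, p2⊥
    [⅋]  ⊢ (p2⊥ ⅋ p2)
      [Ax]  ⊢ p2, p2⊥

Result: YES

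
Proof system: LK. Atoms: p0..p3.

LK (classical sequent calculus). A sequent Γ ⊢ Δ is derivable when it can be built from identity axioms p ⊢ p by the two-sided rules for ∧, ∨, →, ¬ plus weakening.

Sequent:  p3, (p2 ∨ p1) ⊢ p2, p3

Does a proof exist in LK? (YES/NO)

Derivation trace:
[∨L] p3, (p2 ∨ p1) ⊢ p2, p3
  [Ax] p2 ⊢ p2
  [WL] p3, p1 ⊢ p3
    [Ax] p3 ⊢ p3

Result: YES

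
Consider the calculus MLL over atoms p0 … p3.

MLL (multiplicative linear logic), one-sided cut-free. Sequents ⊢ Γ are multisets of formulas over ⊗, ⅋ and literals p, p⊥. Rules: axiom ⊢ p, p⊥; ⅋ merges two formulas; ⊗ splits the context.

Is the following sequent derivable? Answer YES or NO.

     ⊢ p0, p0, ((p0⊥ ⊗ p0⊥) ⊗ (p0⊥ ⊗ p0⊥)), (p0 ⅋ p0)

Derivation (root first):
[⅋]  ⊢ p0, p0, ((p0⊥ ⊗ p0⊥) ⊗ (p0⊥ ⊗ p0⊥)), (p0 ⅋ p0)
  [⊗]  ⊢ p0, p0, p0, p0, ((p0⊥ ⊗ p0⊥) ⊗ (p0⊥ ⊗ p0⊥))
    [⊗]  ⊢ p0, p0, (p0⊥ ⊗ p0⊥)
      [Ax]  ⊢ p0, p0⊥
      [Ax]  ⊢ p0, p0⊥
    [⊗]  ⊢ p0, p0, (p0⊥ ⊗ p0⊥)
      [Ax]  ⊢ p0, p0⊥
      [Ax]  ⊢ p0, p0⊥

Result: YES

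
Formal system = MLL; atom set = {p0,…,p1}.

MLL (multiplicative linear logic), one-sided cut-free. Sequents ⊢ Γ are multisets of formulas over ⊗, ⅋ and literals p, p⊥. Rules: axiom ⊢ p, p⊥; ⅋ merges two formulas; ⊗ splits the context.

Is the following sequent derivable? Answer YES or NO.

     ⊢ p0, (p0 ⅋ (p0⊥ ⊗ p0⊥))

Derivation trace:
[⅋]  ⊢ p0, (p0 ⅋ (p0⊥ ⊗ p0⊥))
  [⊗]  ⊢ p0, p0, (p0⊥ ⊗ p0⊥)
    [Ax]  ⊢ p0, p0⊥
    [Ax]  ⊢ p0, p0⊥

Result: YES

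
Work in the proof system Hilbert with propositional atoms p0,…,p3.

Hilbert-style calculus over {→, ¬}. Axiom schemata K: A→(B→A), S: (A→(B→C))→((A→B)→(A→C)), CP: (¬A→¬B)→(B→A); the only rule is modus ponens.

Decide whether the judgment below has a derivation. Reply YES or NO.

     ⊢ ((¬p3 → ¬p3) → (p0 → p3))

Truth-table refutation:
  v=0000: Γ:[] Δ:[((¬p3 → ¬p3) → (p0 → p3))=T] refutes=False
  v=0001: Γ:[] Δ:[((¬p3 → ¬p3) → (p0 → p3))=T] refutes=False
  v=0010: Γ:[] Δ:[((¬p3 → ¬p3) → (p0 → p3))=T] refutes=False
  v=0011: Γ:[] Δ:[((¬p3 → ¬p3) → (p0 → p3))=T] refutes=False
  v=0100: Γ:[] Δ:[((¬p3 → ¬p3) → (p0 → p3))=T] refutes=False
  v=0101: Γ:[] Δ:[((¬p3 → ¬p3) → (p0 → p3))=T] refutes=False
  v=0110: Γ:[] Δ:[((¬p3 → ¬p3) → (p0 → p3))=T] refutes=False
  v=0111: Γ:[] Δ:[((¬p3 → ¬p3) → (p0 → p3))=T] refutes=False
  v=1000: Γ:[] Δ:[((¬p3 → ¬p3) → (p0 → p3))=F] refutes=True  ← countermodel

Result: NO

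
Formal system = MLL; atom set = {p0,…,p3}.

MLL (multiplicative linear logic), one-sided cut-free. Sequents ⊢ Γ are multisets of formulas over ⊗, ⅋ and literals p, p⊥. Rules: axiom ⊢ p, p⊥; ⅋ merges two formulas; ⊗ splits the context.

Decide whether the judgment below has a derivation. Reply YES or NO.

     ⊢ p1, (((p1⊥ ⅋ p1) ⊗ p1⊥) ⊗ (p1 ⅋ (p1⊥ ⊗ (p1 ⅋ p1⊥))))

Derivation (root first):
[⊗]  ⊢ p1, (((p1⊥ ⅋ p1) ⊗ p1⊥) ⊗ (p1 ⅋ (p1⊥ ⊗ (p1 ⅋ p1⊥))))
  [⊗]  ⊢ p1, ((p1⊥ ⅋ p1) ⊗ p1⊥)
    [⅋]  ⊢ (p1⊥ ⅋ p1)
      [Ax]  ⊢ p1, p1⊥
    [Ax]  ⊢ p1, p1⊥
  [⅋]  ⊢ (p1 ⅋ (p1⊥ ⊗ (p1 ⅋ p1⊥)))
    [⊗]  ⊢ p1, (p1⊥ ⊗ (p1 ⅋ p1⊥))
      [Ax]  ⊢ p1, p1⊥
      [⅋]  ⊢ (p1 ⅋ p1⊥)
        [Ax]  ⊢ p1, p1⊥

Result: YES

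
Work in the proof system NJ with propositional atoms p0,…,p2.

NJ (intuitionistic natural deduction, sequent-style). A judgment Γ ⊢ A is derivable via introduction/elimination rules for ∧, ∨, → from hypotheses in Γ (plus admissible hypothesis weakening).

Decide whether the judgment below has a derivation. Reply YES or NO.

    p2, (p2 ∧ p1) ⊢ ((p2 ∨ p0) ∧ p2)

Derivation (root first):
[∧I] p2, (p2 ∧ p1) ⊢ ((p2 ∨ p0) ∧ p2)
  [∨I₁] p2, (p2 ∧ p1) ⊢ (p2 ∨ p0)
    [Wk] p2, (p2 ∧ p1) ⊢ p2
      [Ax] p2 ⊢ p2
  [Ax] p2 ⊢ p2

Result: YES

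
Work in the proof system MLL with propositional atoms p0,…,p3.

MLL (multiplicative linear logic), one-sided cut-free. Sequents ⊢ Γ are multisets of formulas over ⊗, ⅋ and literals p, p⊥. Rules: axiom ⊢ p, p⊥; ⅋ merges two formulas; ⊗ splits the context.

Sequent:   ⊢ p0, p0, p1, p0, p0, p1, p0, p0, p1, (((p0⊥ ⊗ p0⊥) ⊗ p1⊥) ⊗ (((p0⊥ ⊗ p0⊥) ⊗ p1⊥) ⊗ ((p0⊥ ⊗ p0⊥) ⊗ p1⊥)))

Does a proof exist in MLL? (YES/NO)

Derivation trace:
[⊗]  ⊢ p0, p0, p1, p0, p0, p1, p0, p0, p1, (((p0⊥ ⊗ p0⊥) ⊗ p1⊥) ⊗ (((p0⊥ ⊗ p0⊥) ⊗ p1⊥) ⊗ ((p0⊥ ⊗ p0⊥) ⊗ p1⊥)))
  [⊗]  ⊢ p0, p0, p1, ((p0⊥ ⊗ p0⊥) ⊗ p1⊥)
    [⊗]  ⊢ p0, p0, (p0⊥ ⊗ p0⊥)
      [Ax]  ⊢ p0, p0⊥
      [Ax]  ⊢ p0, p0⊥
    [Ax]  ⊢ p1, p1⊥
  [⊗]  ⊢ p0, p0, p1, p0, p0, p1, (((p0⊥ ⊗ p0⊥) ⊗ p1⊥) ⊗ ((p0⊥ ⊗ p0⊥) ⊗ p1⊥))
    [⊗]  ⊢ p0, p0, p1, ((p0⊥ ⊗ p0⊥) ⊗ p1⊥)
      [⊗]  ⊢ p0, p0, (p0⊥ ⊗ p0⊥)
        [Ax]  ⊢ p0, p0⊥
        [Ax]  ⊢ p0, p0⊥
      [Ax]  ⊢ p1, p1⊥
    [⊗]  ⊢ p0, p0, p1, ((p0⊥ ⊗ p0⊥) ⊗ p1⊥)
      [⊗]  ⊢ p0, p0, (p0⊥ ⊗ p0⊥)
        [Ax]  ⊢ p0, p0⊥
        [Ax]  ⊢ p0, p0⊥
      [Ax]  ⊢ p1, p1⊥

Result: YES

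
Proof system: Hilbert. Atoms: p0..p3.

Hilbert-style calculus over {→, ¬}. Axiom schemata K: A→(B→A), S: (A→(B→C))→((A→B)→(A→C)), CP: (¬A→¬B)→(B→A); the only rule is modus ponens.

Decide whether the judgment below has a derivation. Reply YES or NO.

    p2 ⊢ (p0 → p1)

Truth-table refutation:
  v=0000: Γ:[p2=F] Δ:[(p0 → p1)=T] refutes=False
  v=0001: Γ:[p2=F] Δ:[(p0 → p1)=T] refutes=False
  v=0010: Γ:[p2=T] Δ:[(p0 → p1)=T] refutes=False
  v=0011: Γ:[p2=T] Δ:[(p0 → p1)=T] refutes=False
  v=0100: Γ:[p2=F] Δ:[(p0 → p1)=T] refutes=False
  v=0101: Γ:[p2=F] Δ:[(p0 → p1)=T] refutes=False
  v=0110: Γ:[p2=T] Δ:[(p0 → p1)=T] refutes=False
  v=0111: Γ:[p2=T] Δ:[(p0 → p1)=T] refutes=False
  v=1000: Γ:[p2=F] Δ:[(p0 → p1)=F] refutes=False
  v=1001: Γ:[p2=F] Δ:[(p0 → p1)=F] refutes=False
  v=1010: Γ:[p2=T] Δ:[(p0 → p1)=F] refutes=True  ← countermodel

Result: NO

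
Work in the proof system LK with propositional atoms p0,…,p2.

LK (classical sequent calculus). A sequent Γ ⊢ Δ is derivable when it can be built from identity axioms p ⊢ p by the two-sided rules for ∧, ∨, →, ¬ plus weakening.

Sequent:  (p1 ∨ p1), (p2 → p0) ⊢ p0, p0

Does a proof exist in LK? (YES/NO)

Enumerate valuations to refute Γ ⊢ Δ:
  v=000: Γ:[(p1 ∨ p1)=F, (p2 → p0)=T] Δ:[p0=F, p0=F] refutes=False
  v=001: Γ:[(p1 ∨ p1)=F, (p2 → p0)=F] Δ:[p0=F, p0=F] refutes=False
  v=010: Γ:[(p1 ∨ p1)=T, (p2 → p0)=T] Δ:[p0=F, p0=F] refutes=True  ← countermodel

Result: NO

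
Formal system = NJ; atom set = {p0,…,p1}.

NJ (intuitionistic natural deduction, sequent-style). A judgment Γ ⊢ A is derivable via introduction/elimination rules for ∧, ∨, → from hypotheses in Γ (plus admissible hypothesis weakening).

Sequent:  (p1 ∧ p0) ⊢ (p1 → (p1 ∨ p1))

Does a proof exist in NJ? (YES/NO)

Derivation trace:
[→I] (p1 ∧ p0) ⊢ (p1 → (p1 ∨ p1))
  [∨I₁] p1, (p1 ∧ p0) ⊢ (p1 ∨ p1)
    [Wk] p1, (p1 ∧ p0) ⊢ p1
      [Ax] p1 ⊢ p1

Result: YES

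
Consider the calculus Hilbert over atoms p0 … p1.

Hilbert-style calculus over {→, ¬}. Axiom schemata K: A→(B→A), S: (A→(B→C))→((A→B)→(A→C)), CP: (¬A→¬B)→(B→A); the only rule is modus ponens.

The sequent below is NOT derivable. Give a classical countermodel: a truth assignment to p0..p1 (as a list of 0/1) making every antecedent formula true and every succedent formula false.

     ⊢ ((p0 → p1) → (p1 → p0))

Truth-table refutation:
  v=00: Γ:[] Δ:[((p0 → p1) → (p1 → p0))=T] refutes=False
  v=01: Γ:[] Δ:[((p0 → p1) → (p1 → p0))=F] refutes=True  ← countermodel

Result: [0, 1]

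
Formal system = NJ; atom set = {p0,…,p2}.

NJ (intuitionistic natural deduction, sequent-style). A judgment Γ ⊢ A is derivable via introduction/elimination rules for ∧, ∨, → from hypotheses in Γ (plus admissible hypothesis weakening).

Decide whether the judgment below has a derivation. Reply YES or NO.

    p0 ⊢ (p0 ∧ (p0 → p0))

Proof tree:
[∧I] p0 ⊢ (p0 ∧ (p0 → p0))
  [Ax] p0 ⊢ p0
  [→I]  ⊢ (p0 → p0)
    [Ax] p0 ⊢ p0

Result: YES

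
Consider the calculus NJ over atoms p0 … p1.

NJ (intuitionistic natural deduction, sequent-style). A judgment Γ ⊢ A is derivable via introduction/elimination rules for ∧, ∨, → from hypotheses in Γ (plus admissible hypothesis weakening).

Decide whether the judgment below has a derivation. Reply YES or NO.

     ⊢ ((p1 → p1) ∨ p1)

Proof tree:
[∨I₁]  ⊢ ((p1 → p1) ∨ p1)
  [→I]  ⊢ (p1 → p1)
    [Ax] p1 ⊢ p1

Result: YES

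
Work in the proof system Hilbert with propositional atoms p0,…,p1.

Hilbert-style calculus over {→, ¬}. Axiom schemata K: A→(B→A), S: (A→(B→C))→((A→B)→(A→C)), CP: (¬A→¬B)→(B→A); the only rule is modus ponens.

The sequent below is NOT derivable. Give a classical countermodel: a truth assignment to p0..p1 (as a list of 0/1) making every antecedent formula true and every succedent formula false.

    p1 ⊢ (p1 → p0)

Truth-table refutation:
  v=00: Γ:[p1=F] Δ:[(p1 → p0)=T] refutes=False
  v=01: Γ:[p1=T] Δ:[(p1 → p0)=F] refutes=True  ← countermodel

Result: [0, 1]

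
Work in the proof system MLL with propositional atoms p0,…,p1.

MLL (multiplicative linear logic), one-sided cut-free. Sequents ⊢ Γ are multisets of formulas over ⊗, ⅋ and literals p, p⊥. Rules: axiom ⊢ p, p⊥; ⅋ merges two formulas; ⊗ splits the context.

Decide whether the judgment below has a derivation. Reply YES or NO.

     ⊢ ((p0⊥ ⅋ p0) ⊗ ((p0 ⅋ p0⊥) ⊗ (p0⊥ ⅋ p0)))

Proof tree:
[⊗]  ⊢ ((p0⊥ ⅋ p0) ⊗ ((p0 ⅋ p0⊥) ⊗ (p0⊥ ⅋ p0)))
  [⅋]  ⊢ (p0⊥ ⅋ p0)
    [Ax]  ⊢ p0, p0⊥
  [⊗]  ⊢ ((p0 ⅋ p0⊥) ⊗ (p0⊥ ⅋ p0))
    [⅋]  ⊢ (p0 ⅋ p0⊥)
      [Ax]  ⊢ p0, p0⊥
    [⅋]  ⊢ (p0⊥ ⅋ p0)
      [Ax]  ⊢ p0, p0⊥

Result: YES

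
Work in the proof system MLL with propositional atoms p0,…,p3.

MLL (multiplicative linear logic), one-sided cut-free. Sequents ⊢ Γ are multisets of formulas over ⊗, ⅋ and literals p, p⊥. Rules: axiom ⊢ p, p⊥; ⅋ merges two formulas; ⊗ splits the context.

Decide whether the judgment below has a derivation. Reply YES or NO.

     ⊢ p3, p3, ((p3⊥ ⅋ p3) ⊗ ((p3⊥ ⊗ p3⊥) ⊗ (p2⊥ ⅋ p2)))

Derivation (root first):
[⊗]  ⊢ p3, p3, ((p3⊥ ⅋ p3) ⊗ ((p3⊥ ⊗ p3⊥) ⊗ (p2⊥ ⅋ p2)))
  [⅋]  ⊢ (p3⊥ ⅋ p3)
    [Ax]  ⊢ p3, p3⊥
  [⊗]  ⊢ p3, p3, ((p3⊥ ⊗ p3⊥) ⊗ (p2⊥ ⅋ p2))
    [⊗]  ⊢ p3, p3, (p3⊥ ⊗ p3⊥)
      [Ax]  ⊢ p3, p3⊥
      [Ax]  ⊢ p3, p3⊥
    [⅋]  ⊢ (p2⊥ ⅋ p2)
      [Ax]  ⊢ p2, p2⊥

Result: YES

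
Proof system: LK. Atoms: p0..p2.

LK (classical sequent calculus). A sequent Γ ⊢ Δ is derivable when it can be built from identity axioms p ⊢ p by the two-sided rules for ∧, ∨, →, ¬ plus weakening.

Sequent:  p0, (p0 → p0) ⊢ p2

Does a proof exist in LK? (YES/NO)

Search for a countermodel by truth-table:
  v=000: Γ:[p0=F, (p0 → p0)=T] Δ:[p2=F] refutes=False
  v=001: Γ:[p0=F, (p0 → p0)=T] Δ:[p2=T] refutes=False
  v=010: Γ:[p0=F, (p0 → p0)=T] Δ:[p2=F] refutes=False
  v=011: Γ:[p0=F, (p0 → p0)=T] Δ:[p2=T] refutes=False
  v=100: Γ:[p0=T, (p0 → p0)=T] Δ:[p2=F] refutes=True  ← countermodel

Result: NO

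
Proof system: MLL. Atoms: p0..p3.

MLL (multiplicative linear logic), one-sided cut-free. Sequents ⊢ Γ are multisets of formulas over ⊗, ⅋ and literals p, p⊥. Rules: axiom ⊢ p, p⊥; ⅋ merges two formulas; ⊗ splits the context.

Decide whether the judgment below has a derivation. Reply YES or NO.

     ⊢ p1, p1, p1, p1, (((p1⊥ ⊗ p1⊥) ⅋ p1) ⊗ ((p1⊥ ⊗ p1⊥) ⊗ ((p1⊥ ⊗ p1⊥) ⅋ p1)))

Derivation trace:
[⊗]  ⊢ p1, p1, p1, p1, (((p1⊥ ⊗ p1⊥) ⅋ p1) ⊗ ((p1⊥ ⊗ p1⊥) ⊗ ((p1⊥ ⊗ p1⊥) ⅋ p1)))
  [⅋]  ⊢ p1, ((p1⊥ ⊗ p1⊥) ⅋ p1)
    [⊗]  ⊢ p1, p1, (p1⊥ ⊗ p1⊥)
      [Ax]  ⊢ p1, p1⊥
      [Ax]  ⊢ p1, p1⊥
  [⊗]  ⊢ p1, p1, p1, ((p1⊥ ⊗ p1⊥) ⊗ ((p1⊥ ⊗ p1⊥) ⅋ p1))
    [⊗]  ⊢ p1, p1, (p1⊥ ⊗ p1⊥)
      [Ax]  ⊢ p1, p1⊥
      [Ax]  ⊢ p1, p1⊥
    [⅋]  ⊢ p1, ((p1⊥ ⊗ p1⊥) ⅋ p1)
      [⊗]  ⊢ p1, p1, (p1⊥ ⊗ p1⊥)
        [Ax]  ⊢ p1, p1⊥
        [Ax]  ⊢ p1, p1⊥

Result: YES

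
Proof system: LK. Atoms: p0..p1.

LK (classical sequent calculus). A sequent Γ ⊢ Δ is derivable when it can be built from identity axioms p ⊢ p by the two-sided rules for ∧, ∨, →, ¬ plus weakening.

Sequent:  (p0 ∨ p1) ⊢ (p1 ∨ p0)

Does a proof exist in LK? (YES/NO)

Proof tree:
[∨R] (p0 ∨ p1) ⊢ (p1 ∨ p0)
  [∨L] (p0 ∨ p1) ⊢ p1, p0
    [Ax] p0 ⊢ p0
    [Ax] p1 ⊢ p1

Result: YES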